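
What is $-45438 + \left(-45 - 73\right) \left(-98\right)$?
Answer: $-33874$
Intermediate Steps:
$-45438 + \left(-45 - 73\right) \left(-98\right) = -45438 - -11564 = -45438 + 11564 = -33874$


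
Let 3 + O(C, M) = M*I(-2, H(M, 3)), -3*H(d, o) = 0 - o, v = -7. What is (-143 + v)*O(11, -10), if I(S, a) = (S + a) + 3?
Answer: 3450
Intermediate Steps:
H(d, o) = o/3 (H(d, o) = -(0 - o)/3 = -(-1)*o/3 = o/3)
I(S, a) = 3 + S + a
O(C, M) = -3 + 2*M (O(C, M) = -3 + M*(3 - 2 + (⅓)*3) = -3 + M*(3 - 2 + 1) = -3 + M*2 = -3 + 2*M)
(-143 + v)*O(11, -10) = (-143 - 7)*(-3 + 2*(-10)) = -150*(-3 - 20) = -150*(-23) = 3450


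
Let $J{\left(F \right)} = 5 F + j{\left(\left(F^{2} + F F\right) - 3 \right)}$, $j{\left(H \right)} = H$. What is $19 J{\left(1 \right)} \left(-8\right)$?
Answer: $-608$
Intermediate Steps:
$J{\left(F \right)} = -3 + 2 F^{2} + 5 F$ ($J{\left(F \right)} = 5 F - \left(3 - F^{2} - F F\right) = 5 F + \left(\left(F^{2} + F^{2}\right) - 3\right) = 5 F + \left(2 F^{2} - 3\right) = 5 F + \left(-3 + 2 F^{2}\right) = -3 + 2 F^{2} + 5 F$)
$19 J{\left(1 \right)} \left(-8\right) = 19 \left(-3 + 2 \cdot 1^{2} + 5 \cdot 1\right) \left(-8\right) = 19 \left(-3 + 2 \cdot 1 + 5\right) \left(-8\right) = 19 \left(-3 + 2 + 5\right) \left(-8\right) = 19 \cdot 4 \left(-8\right) = 76 \left(-8\right) = -608$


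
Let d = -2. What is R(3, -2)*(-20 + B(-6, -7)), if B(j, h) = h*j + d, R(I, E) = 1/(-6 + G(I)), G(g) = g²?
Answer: 20/3 ≈ 6.6667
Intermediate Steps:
R(I, E) = 1/(-6 + I²)
B(j, h) = -2 + h*j (B(j, h) = h*j - 2 = -2 + h*j)
R(3, -2)*(-20 + B(-6, -7)) = (-20 + (-2 - 7*(-6)))/(-6 + 3²) = (-20 + (-2 + 42))/(-6 + 9) = (-20 + 40)/3 = (⅓)*20 = 20/3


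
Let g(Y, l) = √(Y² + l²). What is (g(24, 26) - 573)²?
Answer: 329581 - 2292*√313 ≈ 2.8903e+5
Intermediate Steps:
(g(24, 26) - 573)² = (√(24² + 26²) - 573)² = (√(576 + 676) - 573)² = (√1252 - 573)² = (2*√313 - 573)² = (-573 + 2*√313)²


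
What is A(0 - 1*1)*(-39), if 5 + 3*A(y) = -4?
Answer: 117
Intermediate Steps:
A(y) = -3 (A(y) = -5/3 + (⅓)*(-4) = -5/3 - 4/3 = -3)
A(0 - 1*1)*(-39) = -3*(-39) = 117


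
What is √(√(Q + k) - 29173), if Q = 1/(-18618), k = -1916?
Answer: √(-10112234772852 + 18618*I*√664142953002)/18618 ≈ 0.12814 + 170.8*I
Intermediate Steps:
Q = -1/18618 ≈ -5.3711e-5
√(√(Q + k) - 29173) = √(√(-1/18618 - 1916) - 29173) = √(√(-35672089/18618) - 29173) = √(I*√664142953002/18618 - 29173) = √(-29173 + I*√664142953002/18618)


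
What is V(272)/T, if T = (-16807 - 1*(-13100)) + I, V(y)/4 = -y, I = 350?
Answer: 1088/3357 ≈ 0.32410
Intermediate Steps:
V(y) = -4*y (V(y) = 4*(-y) = -4*y)
T = -3357 (T = (-16807 - 1*(-13100)) + 350 = (-16807 + 13100) + 350 = -3707 + 350 = -3357)
V(272)/T = -4*272/(-3357) = -1088*(-1/3357) = 1088/3357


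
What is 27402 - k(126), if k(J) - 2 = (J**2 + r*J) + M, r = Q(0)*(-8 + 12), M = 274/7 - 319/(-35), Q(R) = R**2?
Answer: 401651/35 ≈ 11476.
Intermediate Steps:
M = 1689/35 (M = 274*(1/7) - 319*(-1/35) = 274/7 + 319/35 = 1689/35 ≈ 48.257)
r = 0 (r = 0**2*(-8 + 12) = 0*4 = 0)
k(J) = 1759/35 + J**2 (k(J) = 2 + ((J**2 + 0*J) + 1689/35) = 2 + ((J**2 + 0) + 1689/35) = 2 + (J**2 + 1689/35) = 2 + (1689/35 + J**2) = 1759/35 + J**2)
27402 - k(126) = 27402 - (1759/35 + 126**2) = 27402 - (1759/35 + 15876) = 27402 - 1*557419/35 = 27402 - 557419/35 = 401651/35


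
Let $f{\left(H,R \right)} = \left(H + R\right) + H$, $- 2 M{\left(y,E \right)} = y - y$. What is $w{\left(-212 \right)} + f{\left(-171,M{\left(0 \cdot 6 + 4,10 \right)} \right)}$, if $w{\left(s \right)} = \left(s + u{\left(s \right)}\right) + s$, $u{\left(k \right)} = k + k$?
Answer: $-1190$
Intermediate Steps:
$M{\left(y,E \right)} = 0$ ($M{\left(y,E \right)} = - \frac{y - y}{2} = \left(- \frac{1}{2}\right) 0 = 0$)
$f{\left(H,R \right)} = R + 2 H$
$u{\left(k \right)} = 2 k$
$w{\left(s \right)} = 4 s$ ($w{\left(s \right)} = \left(s + 2 s\right) + s = 3 s + s = 4 s$)
$w{\left(-212 \right)} + f{\left(-171,M{\left(0 \cdot 6 + 4,10 \right)} \right)} = 4 \left(-212\right) + \left(0 + 2 \left(-171\right)\right) = -848 + \left(0 - 342\right) = -848 - 342 = -1190$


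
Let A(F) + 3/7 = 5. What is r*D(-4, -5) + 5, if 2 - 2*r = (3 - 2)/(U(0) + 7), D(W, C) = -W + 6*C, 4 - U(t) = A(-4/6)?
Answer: -854/45 ≈ -18.978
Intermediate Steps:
A(F) = 32/7 (A(F) = -3/7 + 5 = 32/7)
U(t) = -4/7 (U(t) = 4 - 1*32/7 = 4 - 32/7 = -4/7)
r = 83/90 (r = 1 - (3 - 2)/(2*(-4/7 + 7)) = 1 - 1/(2*45/7) = 1 - 7/(2*45) = 1 - ½*7/45 = 1 - 7/90 = 83/90 ≈ 0.92222)
r*D(-4, -5) + 5 = 83*(-1*(-4) + 6*(-5))/90 + 5 = 83*(4 - 30)/90 + 5 = (83/90)*(-26) + 5 = -1079/45 + 5 = -854/45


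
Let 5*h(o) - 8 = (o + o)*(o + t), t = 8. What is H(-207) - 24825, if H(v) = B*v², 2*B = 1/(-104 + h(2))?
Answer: -23649045/944 ≈ -25052.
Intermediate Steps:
h(o) = 8/5 + 2*o*(8 + o)/5 (h(o) = 8/5 + ((o + o)*(o + 8))/5 = 8/5 + ((2*o)*(8 + o))/5 = 8/5 + (2*o*(8 + o))/5 = 8/5 + 2*o*(8 + o)/5)
B = -5/944 (B = 1/(2*(-104 + (8/5 + (⅖)*2² + (16/5)*2))) = 1/(2*(-104 + (8/5 + (⅖)*4 + 32/5))) = 1/(2*(-104 + (8/5 + 8/5 + 32/5))) = 1/(2*(-104 + 48/5)) = 1/(2*(-472/5)) = (½)*(-5/472) = -5/944 ≈ -0.0052966)
H(v) = -5*v²/944
H(-207) - 24825 = -5/944*(-207)² - 24825 = -5/944*42849 - 24825 = -214245/944 - 24825 = -23649045/944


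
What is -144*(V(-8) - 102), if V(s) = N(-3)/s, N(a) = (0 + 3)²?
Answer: 14850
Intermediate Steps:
N(a) = 9 (N(a) = 3² = 9)
V(s) = 9/s
-144*(V(-8) - 102) = -144*(9/(-8) - 102) = -144*(9*(-⅛) - 102) = -144*(-9/8 - 102) = -144*(-825/8) = 14850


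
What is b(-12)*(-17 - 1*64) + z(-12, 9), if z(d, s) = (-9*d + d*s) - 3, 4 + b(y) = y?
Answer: 1293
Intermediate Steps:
b(y) = -4 + y
z(d, s) = -3 - 9*d + d*s
b(-12)*(-17 - 1*64) + z(-12, 9) = (-4 - 12)*(-17 - 1*64) + (-3 - 9*(-12) - 12*9) = -16*(-17 - 64) + (-3 + 108 - 108) = -16*(-81) - 3 = 1296 - 3 = 1293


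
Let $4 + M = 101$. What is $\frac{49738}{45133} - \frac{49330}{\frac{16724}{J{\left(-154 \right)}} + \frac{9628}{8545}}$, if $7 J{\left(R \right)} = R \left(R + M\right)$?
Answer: $- \frac{5962310410804201}{1748679123059} \approx -3409.6$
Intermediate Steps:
$M = 97$ ($M = -4 + 101 = 97$)
$J{\left(R \right)} = \frac{R \left(97 + R\right)}{7}$ ($J{\left(R \right)} = \frac{R \left(R + 97\right)}{7} = \frac{R \left(97 + R\right)}{7}$)
$\frac{49738}{45133} - \frac{49330}{\frac{16724}{J{\left(-154 \right)}} + \frac{9628}{8545}} = \frac{49738}{45133} - \frac{49330}{\frac{16724}{\frac{1}{7} \left(-154\right) \left(97 - 154\right)} + \frac{9628}{8545}} = 49738 \cdot \frac{1}{45133} - \frac{49330}{\frac{16724}{\frac{1}{7} \left(-154\right) \left(-57\right)} + 9628 \cdot \frac{1}{8545}} = \frac{49738}{45133} - \frac{49330}{\frac{16724}{1254} + \frac{9628}{8545}} = \frac{49738}{45133} - \frac{49330}{16724 \cdot \frac{1}{1254} + \frac{9628}{8545}} = \frac{49738}{45133} - \frac{49330}{\frac{8362}{627} + \frac{9628}{8545}} = \frac{49738}{45133} - \frac{49330}{\frac{77490046}{5357715}} = \frac{49738}{45133} - \frac{132148040475}{38745023} = - \frac{5962310410804201}{1748679123059}$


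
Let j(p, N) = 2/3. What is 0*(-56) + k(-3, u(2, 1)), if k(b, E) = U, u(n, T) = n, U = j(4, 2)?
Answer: ⅔ ≈ 0.66667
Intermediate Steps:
j(p, N) = ⅔ (j(p, N) = 2*(⅓) = ⅔)
U = ⅔ ≈ 0.66667
k(b, E) = ⅔
0*(-56) + k(-3, u(2, 1)) = 0*(-56) + ⅔ = 0 + ⅔ = ⅔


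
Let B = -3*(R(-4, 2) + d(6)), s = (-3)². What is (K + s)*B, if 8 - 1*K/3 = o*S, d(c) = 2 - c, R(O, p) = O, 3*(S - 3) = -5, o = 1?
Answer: 696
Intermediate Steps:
S = 4/3 (S = 3 + (⅓)*(-5) = 3 - 5/3 = 4/3 ≈ 1.3333)
s = 9
B = 24 (B = -3*(-4 + (2 - 1*6)) = -3*(-4 + (2 - 6)) = -3*(-4 - 4) = -3*(-8) = 24)
K = 20 (K = 24 - 3*4/3 = 24 - 4 = 20)
(K + s)*B = (20 + 9)*24 = 29*24 = 696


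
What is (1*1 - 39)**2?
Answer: 1444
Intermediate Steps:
(1*1 - 39)**2 = (1 - 39)**2 = (-38)**2 = 1444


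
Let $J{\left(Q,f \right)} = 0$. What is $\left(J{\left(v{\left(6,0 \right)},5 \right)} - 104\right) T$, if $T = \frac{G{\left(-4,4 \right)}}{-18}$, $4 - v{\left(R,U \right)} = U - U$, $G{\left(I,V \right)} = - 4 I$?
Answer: $\frac{832}{9} \approx 92.444$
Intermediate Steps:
$v{\left(R,U \right)} = 4$ ($v{\left(R,U \right)} = 4 - \left(U - U\right) = 4 - 0 = 4 + 0 = 4$)
$T = - \frac{8}{9}$ ($T = \frac{\left(-4\right) \left(-4\right)}{-18} = 16 \left(- \frac{1}{18}\right) = - \frac{8}{9} \approx -0.88889$)
$\left(J{\left(v{\left(6,0 \right)},5 \right)} - 104\right) T = \left(0 - 104\right) \left(- \frac{8}{9}\right) = \left(-104\right) \left(- \frac{8}{9}\right) = \frac{832}{9}$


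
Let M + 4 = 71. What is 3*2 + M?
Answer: 73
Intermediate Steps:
M = 67 (M = -4 + 71 = 67)
3*2 + M = 3*2 + 67 = 6 + 67 = 73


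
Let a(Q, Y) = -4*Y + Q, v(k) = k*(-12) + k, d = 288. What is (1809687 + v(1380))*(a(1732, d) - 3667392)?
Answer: -6580119801684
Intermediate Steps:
v(k) = -11*k (v(k) = -12*k + k = -11*k)
a(Q, Y) = Q - 4*Y
(1809687 + v(1380))*(a(1732, d) - 3667392) = (1809687 - 11*1380)*((1732 - 4*288) - 3667392) = (1809687 - 15180)*((1732 - 1152) - 3667392) = 1794507*(580 - 3667392) = 1794507*(-3666812) = -6580119801684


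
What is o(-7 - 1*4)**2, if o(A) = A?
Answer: 121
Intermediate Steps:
o(-7 - 1*4)**2 = (-7 - 1*4)**2 = (-7 - 4)**2 = (-11)**2 = 121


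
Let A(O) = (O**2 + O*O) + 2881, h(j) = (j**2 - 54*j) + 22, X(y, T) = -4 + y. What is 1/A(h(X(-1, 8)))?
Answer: 1/203859 ≈ 4.9053e-6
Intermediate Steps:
h(j) = 22 + j**2 - 54*j
A(O) = 2881 + 2*O**2 (A(O) = (O**2 + O**2) + 2881 = 2*O**2 + 2881 = 2881 + 2*O**2)
1/A(h(X(-1, 8))) = 1/(2881 + 2*(22 + (-4 - 1)**2 - 54*(-4 - 1))**2) = 1/(2881 + 2*(22 + (-5)**2 - 54*(-5))**2) = 1/(2881 + 2*(22 + 25 + 270)**2) = 1/(2881 + 2*317**2) = 1/(2881 + 2*100489) = 1/(2881 + 200978) = 1/203859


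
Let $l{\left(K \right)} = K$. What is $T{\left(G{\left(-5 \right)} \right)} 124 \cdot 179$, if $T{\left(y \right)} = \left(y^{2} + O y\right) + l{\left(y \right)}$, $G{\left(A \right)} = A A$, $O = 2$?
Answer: $15537200$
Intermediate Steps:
$G{\left(A \right)} = A^{2}$
$T{\left(y \right)} = y^{2} + 3 y$ ($T{\left(y \right)} = \left(y^{2} + 2 y\right) + y = y^{2} + 3 y$)
$T{\left(G{\left(-5 \right)} \right)} 124 \cdot 179 = \left(-5\right)^{2} \left(3 + \left(-5\right)^{2}\right) 124 \cdot 179 = 25 \left(3 + 25\right) 124 \cdot 179 = 25 \cdot 28 \cdot 124 \cdot 179 = 700 \cdot 124 \cdot 179 = 86800 \cdot 179 = 15537200$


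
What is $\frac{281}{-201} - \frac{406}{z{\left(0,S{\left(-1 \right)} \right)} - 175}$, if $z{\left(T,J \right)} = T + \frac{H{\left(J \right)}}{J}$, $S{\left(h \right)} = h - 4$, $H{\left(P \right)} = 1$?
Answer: $\frac{8993}{9782} \approx 0.91934$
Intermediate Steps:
$S{\left(h \right)} = -4 + h$
$z{\left(T,J \right)} = T + \frac{1}{J}$ ($z{\left(T,J \right)} = T + \frac{1}{J} 1 = T + \frac{1}{J}$)
$\frac{281}{-201} - \frac{406}{z{\left(0,S{\left(-1 \right)} \right)} - 175} = \frac{281}{-201} - \frac{406}{\left(0 + \frac{1}{-4 - 1}\right) - 175} = 281 \left(- \frac{1}{201}\right) - \frac{406}{\left(0 + \frac{1}{-5}\right) - 175} = - \frac{281}{201} - \frac{406}{\left(0 - \frac{1}{5}\right) - 175} = - \frac{281}{201} - \frac{406}{- \frac{1}{5} - 175} = - \frac{281}{201} - \frac{406}{- \frac{876}{5}} = - \frac{281}{201} - - \frac{1015}{438} = - \frac{281}{201} + \frac{1015}{438} = \frac{8993}{9782}$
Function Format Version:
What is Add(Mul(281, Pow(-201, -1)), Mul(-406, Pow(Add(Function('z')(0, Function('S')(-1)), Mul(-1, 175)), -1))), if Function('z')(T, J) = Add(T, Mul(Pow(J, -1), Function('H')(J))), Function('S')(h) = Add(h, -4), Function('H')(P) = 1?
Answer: Rational(8993, 9782) ≈ 0.91934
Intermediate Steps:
Function('S')(h) = Add(-4, h)
Function('z')(T, J) = Add(T, Pow(J, -1)) (Function('z')(T, J) = Add(T, Mul(Pow(J, -1), 1)) = Add(T, Pow(J, -1)))
Add(Mul(281, Pow(-201, -1)), Mul(-406, Pow(Add(Function('z')(0, Function('S')(-1)), Mul(-1, 175)), -1))) = Add(Mul(281, Pow(-201, -1)), Mul(-406, Pow(Add(Add(0, Pow(Add(-4, -1), -1)), Mul(-1, 175)), -1))) = Add(Mul(281, Rational(-1, 201)), Mul(-406, Pow(Add(Add(0, Pow(-5, -1)), -175), -1))) = Add(Rational(-281, 201), Mul(-406, Pow(Add(Add(0, Rational(-1, 5)), -175), -1))) = Add(Rational(-281, 201), Mul(-406, Pow(Add(Rational(-1, 5), -175), -1))) = Add(Rational(-281, 201), Mul(-406, Pow(Rational(-876, 5), -1))) = Add(Rational(-281, 201), Mul(-406, Rational(-5, 876))) = Add(Rational(-281, 201), Rational(1015, 438)) = Rational(8993, 9782)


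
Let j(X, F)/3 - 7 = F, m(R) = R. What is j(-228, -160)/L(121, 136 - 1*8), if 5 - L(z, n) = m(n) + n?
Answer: 459/251 ≈ 1.8287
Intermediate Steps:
j(X, F) = 21 + 3*F
L(z, n) = 5 - 2*n (L(z, n) = 5 - (n + n) = 5 - 2*n)
j(-228, -160)/L(121, 136 - 1*8) = (21 + 3*(-160))/(5 - 2*(136 - 1*8)) = (21 - 480)/(5 - 2*(136 - 8)) = -459/(5 - 2*128) = -459/(5 - 256) = -459/(-251) = -459*(-1/251) = 459/251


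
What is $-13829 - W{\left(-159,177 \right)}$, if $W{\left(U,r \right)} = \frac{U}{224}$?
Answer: $- \frac{3097537}{224} \approx -13828.0$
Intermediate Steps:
$W{\left(U,r \right)} = \frac{U}{224}$ ($W{\left(U,r \right)} = U \frac{1}{224} = \frac{U}{224}$)
$-13829 - W{\left(-159,177 \right)} = -13829 - \frac{1}{224} \left(-159\right) = -13829 - - \frac{159}{224} = -13829 + \frac{159}{224} = - \frac{3097537}{224}$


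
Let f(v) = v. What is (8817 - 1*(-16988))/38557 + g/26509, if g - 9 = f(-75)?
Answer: 681519983/1022107513 ≈ 0.66678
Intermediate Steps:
g = -66 (g = 9 - 75 = -66)
(8817 - 1*(-16988))/38557 + g/26509 = (8817 - 1*(-16988))/38557 - 66/26509 = (8817 + 16988)*(1/38557) - 66*1/26509 = 25805*(1/38557) - 66/26509 = 25805/38557 - 66/26509 = 681519983/1022107513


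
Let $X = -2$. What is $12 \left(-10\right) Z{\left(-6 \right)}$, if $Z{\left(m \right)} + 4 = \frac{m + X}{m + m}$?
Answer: $400$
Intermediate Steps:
$Z{\left(m \right)} = -4 + \frac{-2 + m}{2 m}$ ($Z{\left(m \right)} = -4 + \frac{m - 2}{m + m} = -4 + \frac{-2 + m}{2 m}$)
$12 \left(-10\right) Z{\left(-6 \right)} = 12 \left(-10\right) \left(- \frac{7}{2} - \frac{1}{-6}\right) = - 120 \left(- \frac{7}{2} - - \frac{1}{6}\right) = - 120 \left(- \frac{7}{2} + \frac{1}{6}\right) = \left(-120\right) \left(- \frac{10}{3}\right) = 400$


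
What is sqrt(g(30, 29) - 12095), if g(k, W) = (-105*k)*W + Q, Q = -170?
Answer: I*sqrt(103615) ≈ 321.89*I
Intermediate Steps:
g(k, W) = -170 - 105*W*k (g(k, W) = (-105*k)*W - 170 = -105*W*k - 170 = -170 - 105*W*k)
sqrt(g(30, 29) - 12095) = sqrt((-170 - 105*29*30) - 12095) = sqrt((-170 - 91350) - 12095) = sqrt(-91520 - 12095) = sqrt(-103615) = I*sqrt(103615)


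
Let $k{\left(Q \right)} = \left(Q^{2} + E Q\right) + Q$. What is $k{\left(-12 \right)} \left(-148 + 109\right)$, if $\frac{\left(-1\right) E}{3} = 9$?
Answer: $-17784$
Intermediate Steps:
$E = -27$ ($E = \left(-3\right) 9 = -27$)
$k{\left(Q \right)} = Q^{2} - 26 Q$ ($k{\left(Q \right)} = \left(Q^{2} - 27 Q\right) + Q = Q^{2} - 26 Q$)
$k{\left(-12 \right)} \left(-148 + 109\right) = - 12 \left(-26 - 12\right) \left(-148 + 109\right) = \left(-12\right) \left(-38\right) \left(-39\right) = 456 \left(-39\right) = -17784$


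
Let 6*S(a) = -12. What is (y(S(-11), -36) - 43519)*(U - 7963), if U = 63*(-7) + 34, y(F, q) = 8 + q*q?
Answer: 353339550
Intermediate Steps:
S(a) = -2 (S(a) = (⅙)*(-12) = -2)
y(F, q) = 8 + q²
U = -407 (U = -441 + 34 = -407)
(y(S(-11), -36) - 43519)*(U - 7963) = ((8 + (-36)²) - 43519)*(-407 - 7963) = ((8 + 1296) - 43519)*(-8370) = (1304 - 43519)*(-8370) = -42215*(-8370) = 353339550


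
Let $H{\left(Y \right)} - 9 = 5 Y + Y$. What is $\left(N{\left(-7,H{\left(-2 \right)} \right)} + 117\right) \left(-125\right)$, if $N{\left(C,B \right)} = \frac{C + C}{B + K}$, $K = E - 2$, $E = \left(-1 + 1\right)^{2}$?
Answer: $-14975$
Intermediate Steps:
$H{\left(Y \right)} = 9 + 6 Y$ ($H{\left(Y \right)} = 9 + \left(5 Y + Y\right) = 9 + 6 Y$)
$E = 0$ ($E = 0^{2} = 0$)
$K = -2$ ($K = 0 - 2 = -2$)
$N{\left(C,B \right)} = \frac{2 C}{-2 + B}$ ($N{\left(C,B \right)} = \frac{C + C}{B - 2} = \frac{2 C}{-2 + B}$)
$\left(N{\left(-7,H{\left(-2 \right)} \right)} + 117\right) \left(-125\right) = \left(2 \left(-7\right) \frac{1}{-2 + \left(9 + 6 \left(-2\right)\right)} + 117\right) \left(-125\right) = \left(2 \left(-7\right) \frac{1}{-2 + \left(9 - 12\right)} + 117\right) \left(-125\right) = \left(2 \left(-7\right) \frac{1}{-2 - 3} + 117\right) \left(-125\right) = \left(2 \left(-7\right) \frac{1}{-5} + 117\right) \left(-125\right) = \left(2 \left(-7\right) \left(- \frac{1}{5}\right) + 117\right) \left(-125\right) = \left(\frac{14}{5} + 117\right) \left(-125\right) = \frac{599}{5} \left(-125\right) = -14975$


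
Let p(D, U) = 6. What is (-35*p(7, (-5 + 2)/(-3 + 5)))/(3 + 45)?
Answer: -35/8 ≈ -4.3750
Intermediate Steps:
(-35*p(7, (-5 + 2)/(-3 + 5)))/(3 + 45) = (-35*6)/(3 + 45) = -210/48 = -210*1/48 = -35/8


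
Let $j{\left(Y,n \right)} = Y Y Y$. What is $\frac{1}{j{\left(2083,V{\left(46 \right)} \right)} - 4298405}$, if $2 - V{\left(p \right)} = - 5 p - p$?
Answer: $\frac{1}{9033607382} \approx 1.107 \cdot 10^{-10}$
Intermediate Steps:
$V{\left(p \right)} = 2 + 6 p$ ($V{\left(p \right)} = 2 - \left(- 5 p - p\right) = 2 - - 6 p = 2 + 6 p$)
$j{\left(Y,n \right)} = Y^{3}$ ($j{\left(Y,n \right)} = Y^{2} Y = Y^{3}$)
$\frac{1}{j{\left(2083,V{\left(46 \right)} \right)} - 4298405} = \frac{1}{2083^{3} - 4298405} = \frac{1}{9037905787 - 4298405} = \frac{1}{9033607382}$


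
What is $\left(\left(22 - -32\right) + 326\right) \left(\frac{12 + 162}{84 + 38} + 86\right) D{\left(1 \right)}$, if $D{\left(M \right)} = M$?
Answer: $\frac{2026540}{61} \approx 33222.0$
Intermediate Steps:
$\left(\left(22 - -32\right) + 326\right) \left(\frac{12 + 162}{84 + 38} + 86\right) D{\left(1 \right)} = \left(\left(22 - -32\right) + 326\right) \left(\frac{12 + 162}{84 + 38} + 86\right) 1 = \left(\left(22 + 32\right) + 326\right) \left(\frac{174}{122} + 86\right) 1 = \left(54 + 326\right) \left(174 \cdot \frac{1}{122} + 86\right) 1 = 380 \left(\frac{87}{61} + 86\right) 1 = 380 \cdot \frac{5333}{61} \cdot 1 = \frac{2026540}{61} \cdot 1 = \frac{2026540}{61}$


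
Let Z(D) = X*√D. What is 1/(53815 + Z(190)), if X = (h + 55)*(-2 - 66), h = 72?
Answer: -10763/2254848003 - 8636*√190/11274240015 ≈ -1.5332e-5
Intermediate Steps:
X = -8636 (X = (72 + 55)*(-2 - 66) = 127*(-68) = -8636)
Z(D) = -8636*√D
1/(53815 + Z(190)) = 1/(53815 - 8636*√190)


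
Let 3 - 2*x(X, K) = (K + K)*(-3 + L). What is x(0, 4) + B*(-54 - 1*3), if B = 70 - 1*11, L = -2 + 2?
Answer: -6699/2 ≈ -3349.5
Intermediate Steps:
L = 0
x(X, K) = 3/2 + 3*K (x(X, K) = 3/2 - (K + K)*(-3 + 0)/2 = 3/2 - 2*K*(-3)/2 = 3/2 - (-3)*K = 3/2 + 3*K)
B = 59 (B = 70 - 11 = 59)
x(0, 4) + B*(-54 - 1*3) = (3/2 + 3*4) + 59*(-54 - 1*3) = (3/2 + 12) + 59*(-54 - 3) = 27/2 + 59*(-57) = 27/2 - 3363 = -6699/2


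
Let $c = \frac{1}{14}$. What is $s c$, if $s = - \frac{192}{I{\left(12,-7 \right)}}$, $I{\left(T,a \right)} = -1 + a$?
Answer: $\frac{12}{7} \approx 1.7143$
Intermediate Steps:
$c = \frac{1}{14} \approx 0.071429$
$s = 24$ ($s = - \frac{192}{-1 - 7} = - \frac{192}{-8} = \left(-192\right) \left(- \frac{1}{8}\right) = 24$)
$s c = 24 \cdot \frac{1}{14} = \frac{12}{7}$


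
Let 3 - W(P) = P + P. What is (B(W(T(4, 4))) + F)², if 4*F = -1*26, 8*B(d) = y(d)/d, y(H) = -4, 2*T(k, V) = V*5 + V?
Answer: 18496/441 ≈ 41.941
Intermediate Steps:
T(k, V) = 3*V (T(k, V) = (V*5 + V)/2 = (5*V + V)/2 = (6*V)/2 = 3*V)
W(P) = 3 - 2*P (W(P) = 3 - (P + P) = 3 - 2*P)
B(d) = -1/(2*d) (B(d) = (-4/d)/8 = -1/(2*d))
F = -13/2 (F = (-1*26)/4 = (¼)*(-26) = -13/2 ≈ -6.5000)
(B(W(T(4, 4))) + F)² = (-1/(2*(3 - 6*4)) - 13/2)² = (-1/(2*(3 - 2*12)) - 13/2)² = (-1/(2*(3 - 24)) - 13/2)² = (-½/(-21) - 13/2)² = (-½*(-1/21) - 13/2)² = (1/42 - 13/2)² = (-136/21)² = 18496/441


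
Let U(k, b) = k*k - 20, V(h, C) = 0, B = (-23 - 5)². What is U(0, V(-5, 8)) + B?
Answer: 764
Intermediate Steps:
B = 784 (B = (-28)² = 784)
U(k, b) = -20 + k² (U(k, b) = k² - 20 = -20 + k²)
U(0, V(-5, 8)) + B = (-20 + 0²) + 784 = (-20 + 0) + 784 = -20 + 784 = 764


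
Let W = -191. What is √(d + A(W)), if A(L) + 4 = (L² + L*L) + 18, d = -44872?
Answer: 2*√7026 ≈ 167.64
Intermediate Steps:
A(L) = 14 + 2*L² (A(L) = -4 + ((L² + L*L) + 18) = -4 + ((L² + L²) + 18) = -4 + (2*L² + 18) = -4 + (18 + 2*L²) = 14 + 2*L²)
√(d + A(W)) = √(-44872 + (14 + 2*(-191)²)) = √(-44872 + (14 + 2*36481)) = √(-44872 + (14 + 72962)) = √(-44872 + 72976) = √28104 = 2*√7026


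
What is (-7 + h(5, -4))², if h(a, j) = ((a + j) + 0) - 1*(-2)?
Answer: 16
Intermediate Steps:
h(a, j) = 2 + a + j (h(a, j) = (a + j) + 2 = 2 + a + j)
(-7 + h(5, -4))² = (-7 + (2 + 5 - 4))² = (-7 + 3)² = (-4)² = 16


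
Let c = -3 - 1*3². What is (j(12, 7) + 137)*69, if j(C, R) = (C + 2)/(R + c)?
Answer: 46299/5 ≈ 9259.8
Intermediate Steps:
c = -12 (c = -3 - 1*9 = -3 - 9 = -12)
j(C, R) = (2 + C)/(-12 + R) (j(C, R) = (C + 2)/(R - 12) = (2 + C)/(-12 + R))
(j(12, 7) + 137)*69 = ((2 + 12)/(-12 + 7) + 137)*69 = (14/(-5) + 137)*69 = (-⅕*14 + 137)*69 = (-14/5 + 137)*69 = (671/5)*69 = 46299/5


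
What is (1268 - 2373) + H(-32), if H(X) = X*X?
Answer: -81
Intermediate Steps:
H(X) = X**2
(1268 - 2373) + H(-32) = (1268 - 2373) + (-32)**2 = -1105 + 1024 = -81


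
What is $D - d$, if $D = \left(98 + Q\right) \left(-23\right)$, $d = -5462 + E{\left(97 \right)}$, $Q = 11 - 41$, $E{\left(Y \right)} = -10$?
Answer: $3908$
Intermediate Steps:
$Q = -30$ ($Q = 11 - 41 = -30$)
$d = -5472$ ($d = -5462 - 10 = -5472$)
$D = -1564$ ($D = \left(98 - 30\right) \left(-23\right) = 68 \left(-23\right) = -1564$)
$D - d = -1564 - -5472 = -1564 + 5472 = 3908$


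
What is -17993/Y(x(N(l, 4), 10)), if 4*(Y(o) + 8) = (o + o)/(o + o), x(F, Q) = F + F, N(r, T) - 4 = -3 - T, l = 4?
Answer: 71972/31 ≈ 2321.7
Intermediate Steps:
N(r, T) = 1 - T (N(r, T) = 4 + (-3 - T) = 1 - T)
x(F, Q) = 2*F
Y(o) = -31/4 (Y(o) = -8 + ((o + o)/(o + o))/4 = -8 + ((2*o)/((2*o)))/4 = -8 + ((2*o)*(1/(2*o)))/4 = -8 + (¼)*1 = -8 + ¼ = -31/4)
-17993/Y(x(N(l, 4), 10)) = -17993/(-31/4) = -17993*(-4/31) = 71972/31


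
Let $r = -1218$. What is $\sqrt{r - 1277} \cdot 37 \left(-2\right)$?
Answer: $- 74 i \sqrt{2495} \approx - 3696.3 i$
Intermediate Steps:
$\sqrt{r - 1277} \cdot 37 \left(-2\right) = \sqrt{-1218 - 1277} \cdot 37 \left(-2\right) = \sqrt{-2495} \left(-74\right) = i \sqrt{2495} \left(-74\right) = - 74 i \sqrt{2495}$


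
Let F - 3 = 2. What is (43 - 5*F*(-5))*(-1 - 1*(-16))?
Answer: 2520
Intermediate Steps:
F = 5 (F = 3 + 2 = 5)
(43 - 5*F*(-5))*(-1 - 1*(-16)) = (43 - 5*5*(-5))*(-1 - 1*(-16)) = (43 - 25*(-5))*(-1 + 16) = (43 + 125)*15 = 168*15 = 2520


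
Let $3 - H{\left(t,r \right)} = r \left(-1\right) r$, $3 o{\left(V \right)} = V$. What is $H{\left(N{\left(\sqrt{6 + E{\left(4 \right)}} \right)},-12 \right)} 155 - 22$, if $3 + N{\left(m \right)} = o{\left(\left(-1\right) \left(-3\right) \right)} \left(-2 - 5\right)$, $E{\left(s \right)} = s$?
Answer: $22763$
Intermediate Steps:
$o{\left(V \right)} = \frac{V}{3}$
$N{\left(m \right)} = -10$ ($N{\left(m \right)} = -3 + \frac{\left(-1\right) \left(-3\right)}{3} \left(-2 - 5\right) = -3 + \frac{1}{3} \cdot 3 \left(-7\right) = -3 + 1 \left(-7\right) = -3 - 7 = -10$)
$H{\left(t,r \right)} = 3 + r^{2}$ ($H{\left(t,r \right)} = 3 - r \left(-1\right) r = 3 - - r r = 3 - - r^{2} = 3 + r^{2}$)
$H{\left(N{\left(\sqrt{6 + E{\left(4 \right)}} \right)},-12 \right)} 155 - 22 = \left(3 + \left(-12\right)^{2}\right) 155 - 22 = \left(3 + 144\right) 155 - 22 = 147 \cdot 155 - 22 = 22785 - 22 = 22763$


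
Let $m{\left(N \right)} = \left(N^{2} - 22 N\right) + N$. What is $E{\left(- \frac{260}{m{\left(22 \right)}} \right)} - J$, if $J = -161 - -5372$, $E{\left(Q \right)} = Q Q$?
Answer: $- \frac{613631}{121} \approx -5071.3$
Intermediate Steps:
$m{\left(N \right)} = N^{2} - 21 N$
$E{\left(Q \right)} = Q^{2}$
$J = 5211$ ($J = -161 + 5372 = 5211$)
$E{\left(- \frac{260}{m{\left(22 \right)}} \right)} - J = \left(- \frac{260}{22 \left(-21 + 22\right)}\right)^{2} - 5211 = \left(- \frac{260}{22 \cdot 1}\right)^{2} - 5211 = \left(- \frac{260}{22}\right)^{2} - 5211 = \left(\left(-260\right) \frac{1}{22}\right)^{2} - 5211 = \left(- \frac{130}{11}\right)^{2} - 5211 = \frac{16900}{121} - 5211 = - \frac{613631}{121}$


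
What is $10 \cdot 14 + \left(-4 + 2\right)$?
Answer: $138$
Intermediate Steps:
$10 \cdot 14 + \left(-4 + 2\right) = 140 - 2 = 138$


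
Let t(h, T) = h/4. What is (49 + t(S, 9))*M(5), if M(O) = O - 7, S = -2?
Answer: -97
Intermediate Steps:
M(O) = -7 + O
t(h, T) = h/4 (t(h, T) = h*(1/4) = h/4)
(49 + t(S, 9))*M(5) = (49 + (1/4)*(-2))*(-7 + 5) = (49 - 1/2)*(-2) = (97/2)*(-2) = -97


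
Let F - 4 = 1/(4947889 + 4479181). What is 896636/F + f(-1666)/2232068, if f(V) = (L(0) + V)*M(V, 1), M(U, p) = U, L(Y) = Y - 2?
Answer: 362826829200482594/1618604756829 ≈ 2.2416e+5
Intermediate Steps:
L(Y) = -2 + Y
f(V) = V*(-2 + V) (f(V) = ((-2 + 0) + V)*V = (-2 + V)*V = V*(-2 + V))
F = 37708281/9427070 (F = 4 + 1/(4947889 + 4479181) = 4 + 1/9427070 = 37708281/9427070 ≈ 4.0000)
896636/F + f(-1666)/2232068 = 896636/(37708281/9427070) - 1666*(-2 - 1666)/2232068 = 896636*(9427070/37708281) - 1666*(-1668)*(1/2232068) = 650203872040/2900637 + 2778888*(1/2232068) = 650203872040/2900637 + 694722/558017 = 362826829200482594/1618604756829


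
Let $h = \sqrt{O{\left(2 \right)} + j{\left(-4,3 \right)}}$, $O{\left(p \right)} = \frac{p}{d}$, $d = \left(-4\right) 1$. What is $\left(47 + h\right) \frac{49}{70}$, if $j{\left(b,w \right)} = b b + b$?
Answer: $\frac{329}{10} + \frac{7 \sqrt{46}}{20} \approx 35.274$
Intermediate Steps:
$d = -4$
$O{\left(p \right)} = - \frac{p}{4}$ ($O{\left(p \right)} = \frac{p}{-4} = p \left(- \frac{1}{4}\right) = - \frac{p}{4}$)
$j{\left(b,w \right)} = b + b^{2}$ ($j{\left(b,w \right)} = b^{2} + b = b + b^{2}$)
$h = \frac{\sqrt{46}}{2}$ ($h = \sqrt{\left(- \frac{1}{4}\right) 2 - 4 \left(1 - 4\right)} = \sqrt{- \frac{1}{2} - -12} = \sqrt{- \frac{1}{2} + 12} = \sqrt{\frac{23}{2}} = \frac{\sqrt{46}}{2} \approx 3.3912$)
$\left(47 + h\right) \frac{49}{70} = \left(47 + \frac{\sqrt{46}}{2}\right) \frac{49}{70} = \left(47 + \frac{\sqrt{46}}{2}\right) 49 \cdot \frac{1}{70} = \left(47 + \frac{\sqrt{46}}{2}\right) \frac{7}{10} = \frac{329}{10} + \frac{7 \sqrt{46}}{20}$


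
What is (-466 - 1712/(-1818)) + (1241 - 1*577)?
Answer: 180838/909 ≈ 198.94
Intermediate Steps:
(-466 - 1712/(-1818)) + (1241 - 1*577) = (-466 - 1712*(-1/1818)) + (1241 - 577) = (-466 + 856/909) + 664 = -422738/909 + 664 = 180838/909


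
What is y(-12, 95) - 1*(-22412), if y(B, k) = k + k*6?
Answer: 23077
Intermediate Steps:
y(B, k) = 7*k (y(B, k) = k + 6*k = 7*k)
y(-12, 95) - 1*(-22412) = 7*95 - 1*(-22412) = 665 + 22412 = 23077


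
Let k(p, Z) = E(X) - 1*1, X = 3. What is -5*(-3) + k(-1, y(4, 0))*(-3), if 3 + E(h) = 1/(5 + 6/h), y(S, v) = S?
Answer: 186/7 ≈ 26.571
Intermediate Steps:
E(h) = -3 + 1/(5 + 6/h)
k(p, Z) = -27/7 (k(p, Z) = 2*(-9 - 7*3)/(6 + 5*3) - 1*1 = 2*(-9 - 21)/(6 + 15) - 1 = 2*(-30)/21 - 1 = 2*(1/21)*(-30) - 1 = -20/7 - 1 = -27/7)
-5*(-3) + k(-1, y(4, 0))*(-3) = -5*(-3) - 27/7*(-3) = 15 + 81/7 = 186/7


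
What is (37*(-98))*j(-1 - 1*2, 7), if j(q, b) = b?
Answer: -25382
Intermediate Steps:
(37*(-98))*j(-1 - 1*2, 7) = (37*(-98))*7 = -3626*7 = -25382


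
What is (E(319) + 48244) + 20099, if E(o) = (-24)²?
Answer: 68919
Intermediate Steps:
E(o) = 576
(E(319) + 48244) + 20099 = (576 + 48244) + 20099 = 48820 + 20099 = 68919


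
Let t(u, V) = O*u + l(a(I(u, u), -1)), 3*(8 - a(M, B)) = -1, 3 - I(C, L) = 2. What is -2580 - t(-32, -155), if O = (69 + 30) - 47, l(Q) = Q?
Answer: -2773/3 ≈ -924.33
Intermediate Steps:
I(C, L) = 1 (I(C, L) = 3 - 1*2 = 3 - 2 = 1)
a(M, B) = 25/3 (a(M, B) = 8 - ⅓*(-1) = 8 + ⅓ = 25/3)
O = 52 (O = 99 - 47 = 52)
t(u, V) = 25/3 + 52*u (t(u, V) = 52*u + 25/3 = 25/3 + 52*u)
-2580 - t(-32, -155) = -2580 - (25/3 + 52*(-32)) = -2580 - (25/3 - 1664) = -2580 - 1*(-4967/3) = -2580 + 4967/3 = -2773/3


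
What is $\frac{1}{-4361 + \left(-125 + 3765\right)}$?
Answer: $- \frac{1}{721} \approx -0.001387$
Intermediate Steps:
$\frac{1}{-4361 + \left(-125 + 3765\right)} = \frac{1}{-4361 + 3640} = \frac{1}{-721} = - \frac{1}{721}$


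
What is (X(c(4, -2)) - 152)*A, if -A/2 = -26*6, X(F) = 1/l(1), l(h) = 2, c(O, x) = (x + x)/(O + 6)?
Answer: -47268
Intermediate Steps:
c(O, x) = 2*x/(6 + O) (c(O, x) = (2*x)/(6 + O) = 2*x/(6 + O))
X(F) = ½ (X(F) = 1/2 = ½)
A = 312 (A = -(-52)*6 = -2*(-156) = 312)
(X(c(4, -2)) - 152)*A = (½ - 152)*312 = -303/2*312 = -47268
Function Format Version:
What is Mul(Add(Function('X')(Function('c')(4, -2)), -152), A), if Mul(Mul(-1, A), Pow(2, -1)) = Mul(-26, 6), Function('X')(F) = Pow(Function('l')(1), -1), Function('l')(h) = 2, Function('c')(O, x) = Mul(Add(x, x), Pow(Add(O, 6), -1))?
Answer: -47268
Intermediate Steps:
Function('c')(O, x) = Mul(2, x, Pow(Add(6, O), -1)) (Function('c')(O, x) = Mul(Mul(2, x), Pow(Add(6, O), -1)) = Mul(2, x, Pow(Add(6, O), -1)))
Function('X')(F) = Rational(1, 2) (Function('X')(F) = Pow(2, -1) = Rational(1, 2))
A = 312 (A = Mul(-2, Mul(-26, 6)) = Mul(-2, -156) = 312)
Mul(Add(Function('X')(Function('c')(4, -2)), -152), A) = Mul(Add(Rational(1, 2), -152), 312) = Mul(Rational(-303, 2), 312) = -47268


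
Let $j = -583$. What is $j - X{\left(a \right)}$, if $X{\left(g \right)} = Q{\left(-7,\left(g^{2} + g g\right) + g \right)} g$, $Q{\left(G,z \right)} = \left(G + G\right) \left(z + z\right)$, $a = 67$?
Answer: $16967837$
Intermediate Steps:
$Q{\left(G,z \right)} = 4 G z$ ($Q{\left(G,z \right)} = 2 G 2 z = 4 G z$)
$X{\left(g \right)} = g \left(- 56 g^{2} - 28 g\right)$ ($X{\left(g \right)} = 4 \left(-7\right) \left(\left(g^{2} + g g\right) + g\right) g = 4 \left(-7\right) \left(\left(g^{2} + g^{2}\right) + g\right) g = 4 \left(-7\right) \left(2 g^{2} + g\right) g = 4 \left(-7\right) \left(g + 2 g^{2}\right) g = \left(- 56 g^{2} - 28 g\right) g = g \left(- 56 g^{2} - 28 g\right)$)
$j - X{\left(a \right)} = -583 - 67^{2} \left(-28 - 3752\right) = -583 - 4489 \left(-28 - 3752\right) = -583 - 4489 \left(-3780\right) = -583 - -16968420 = -583 + 16968420 = 16967837$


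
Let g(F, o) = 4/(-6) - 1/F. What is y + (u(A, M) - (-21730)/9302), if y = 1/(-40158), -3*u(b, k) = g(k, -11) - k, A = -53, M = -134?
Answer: -263486122735/6256957743 ≈ -42.111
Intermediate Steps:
g(F, o) = -⅔ - 1/F (g(F, o) = 4*(-⅙) - 1/F = -⅔ - 1/F)
u(b, k) = 2/9 + k/3 + 1/(3*k) (u(b, k) = -((-⅔ - 1/k) - k)/3 = -(-⅔ - k - 1/k)/3 = 2/9 + k/3 + 1/(3*k))
y = -1/40158 ≈ -2.4902e-5
y + (u(A, M) - (-21730)/9302) = -1/40158 + ((2/9 + (⅓)*(-134) + (⅓)/(-134)) - (-21730)/9302) = -1/40158 + ((2/9 - 134/3 + (⅓)*(-1/134)) - (-21730)/9302) = -1/40158 + ((2/9 - 134/3 - 1/402) - 1*(-10865/4651)) = -1/40158 + (-53603/1206 + 10865/4651) = -1/40158 - 236204363/5609106 = -263486122735/6256957743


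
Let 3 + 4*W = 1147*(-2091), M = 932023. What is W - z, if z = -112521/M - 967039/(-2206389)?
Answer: -1233010985861239693/2056405294947 ≈ -5.9960e+5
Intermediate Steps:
W = -599595 (W = -¾ + (1147*(-2091))/4 = -¾ + (¼)*(-2398377) = -¾ - 2398377/4 = -599595)
z = 653037493228/2056405294947 (z = -112521/932023 - 967039/(-2206389) = -112521*1/932023 - 967039*(-1/2206389) = -112521/932023 + 967039/2206389 = 653037493228/2056405294947 ≈ 0.31756)
W - z = -599595 - 1*653037493228/2056405294947 = -599595 - 653037493228/2056405294947 = -1233010985861239693/2056405294947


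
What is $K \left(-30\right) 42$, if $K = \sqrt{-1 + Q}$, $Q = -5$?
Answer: $- 1260 i \sqrt{6} \approx - 3086.4 i$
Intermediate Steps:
$K = i \sqrt{6}$ ($K = \sqrt{-1 - 5} = \sqrt{-6} = i \sqrt{6} \approx 2.4495 i$)
$K \left(-30\right) 42 = i \sqrt{6} \left(-30\right) 42 = - 30 i \sqrt{6} \cdot 42 = - 1260 i \sqrt{6}$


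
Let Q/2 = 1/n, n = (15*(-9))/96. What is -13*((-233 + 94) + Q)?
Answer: 82147/45 ≈ 1825.5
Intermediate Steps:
n = -45/32 (n = -135*1/96 = -45/32 ≈ -1.4063)
Q = -64/45 (Q = 2/(-45/32) = 2*(-32/45) = -64/45 ≈ -1.4222)
-13*((-233 + 94) + Q) = -13*((-233 + 94) - 64/45) = -13*(-139 - 64/45) = -13*(-6319/45) = 82147/45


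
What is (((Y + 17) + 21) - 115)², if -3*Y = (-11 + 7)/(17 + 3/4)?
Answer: 268468225/45369 ≈ 5917.4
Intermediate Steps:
Y = 16/213 (Y = -(-11 + 7)/(3*(17 + 3/4)) = -(-4)/(3*(17 + 3*(¼))) = -(-4)/(3*(17 + ¾)) = -(-4)/(3*71/4) = -(-4)*4/(3*71) = -⅓*(-16/71) = 16/213 ≈ 0.075117)
(((Y + 17) + 21) - 115)² = (((16/213 + 17) + 21) - 115)² = ((3637/213 + 21) - 115)² = (8110/213 - 115)² = (-16385/213)² = 268468225/45369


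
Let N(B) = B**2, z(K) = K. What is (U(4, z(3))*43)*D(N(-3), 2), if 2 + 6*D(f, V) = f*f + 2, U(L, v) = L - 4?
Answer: 0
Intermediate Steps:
U(L, v) = -4 + L
D(f, V) = f**2/6 (D(f, V) = -1/3 + (f*f + 2)/6 = -1/3 + (f**2 + 2)/6 = -1/3 + (2 + f**2)/6 = -1/3 + (1/3 + f**2/6) = f**2/6)
(U(4, z(3))*43)*D(N(-3), 2) = ((-4 + 4)*43)*(((-3)**2)**2/6) = (0*43)*((1/6)*9**2) = 0*((1/6)*81) = 0*(27/2) = 0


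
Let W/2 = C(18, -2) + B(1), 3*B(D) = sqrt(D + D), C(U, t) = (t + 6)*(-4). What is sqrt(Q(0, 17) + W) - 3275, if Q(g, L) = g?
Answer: -3275 + I*sqrt(288 - 6*sqrt(2))/3 ≈ -3275.0 + 5.5729*I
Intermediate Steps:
C(U, t) = -24 - 4*t (C(U, t) = (6 + t)*(-4) = -24 - 4*t)
B(D) = sqrt(2)*sqrt(D)/3 (B(D) = sqrt(D + D)/3 = sqrt(2*D)/3 = (sqrt(2)*sqrt(D))/3 = sqrt(2)*sqrt(D)/3)
W = -32 + 2*sqrt(2)/3 (W = 2*((-24 - 4*(-2)) + sqrt(2)*sqrt(1)/3) = 2*((-24 + 8) + (1/3)*sqrt(2)*1) = 2*(-16 + sqrt(2)/3) = -32 + 2*sqrt(2)/3 ≈ -31.057)
sqrt(Q(0, 17) + W) - 3275 = sqrt(0 + (-32 + 2*sqrt(2)/3)) - 3275 = sqrt(-32 + 2*sqrt(2)/3) - 3275 = -3275 + sqrt(-32 + 2*sqrt(2)/3)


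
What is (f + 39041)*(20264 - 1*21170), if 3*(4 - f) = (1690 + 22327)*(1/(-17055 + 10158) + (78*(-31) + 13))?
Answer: -120553787843014/6897 ≈ -1.7479e+10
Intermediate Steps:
f = 398376930626/20691 (f = 4 - (1690 + 22327)*(1/(-17055 + 10158) + (78*(-31) + 13))/3 = 4 - 24017*(1/(-6897) + (-2418 + 13))/3 = 4 - 24017*(-1/6897 - 2405)/3 = 4 - 24017*(-16587286)/(3*6897) = 4 - ⅓*(-398376847862/6897) = 4 + 398376847862/20691 = 398376930626/20691 ≈ 1.9254e+7)
(f + 39041)*(20264 - 1*21170) = (398376930626/20691 + 39041)*(20264 - 1*21170) = 399184727957*(20264 - 21170)/20691 = (399184727957/20691)*(-906) = -120553787843014/6897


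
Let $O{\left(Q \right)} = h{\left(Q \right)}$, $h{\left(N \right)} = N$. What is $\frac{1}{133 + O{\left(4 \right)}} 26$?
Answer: $\frac{26}{137} \approx 0.18978$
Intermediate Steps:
$O{\left(Q \right)} = Q$
$\frac{1}{133 + O{\left(4 \right)}} 26 = \frac{1}{133 + 4} \cdot 26 = \frac{1}{137} \cdot 26 = \frac{26}{137}$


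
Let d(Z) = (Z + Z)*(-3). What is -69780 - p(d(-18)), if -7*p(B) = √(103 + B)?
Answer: -69780 + √211/7 ≈ -69778.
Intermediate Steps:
d(Z) = -6*Z (d(Z) = (2*Z)*(-3) = -6*Z)
p(B) = -√(103 + B)/7
-69780 - p(d(-18)) = -69780 - (-1)*√(103 - 6*(-18))/7 = -69780 - (-1)*√(103 + 108)/7 = -69780 - (-1)*√211/7 = -69780 + √211/7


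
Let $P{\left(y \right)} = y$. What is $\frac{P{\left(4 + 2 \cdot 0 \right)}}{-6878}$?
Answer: $- \frac{2}{3439} \approx -0.00058156$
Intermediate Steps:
$\frac{P{\left(4 + 2 \cdot 0 \right)}}{-6878} = \frac{4 + 2 \cdot 0}{-6878} = \left(4 + 0\right) \left(- \frac{1}{6878}\right) = 4 \left(- \frac{1}{6878}\right) = - \frac{2}{3439}$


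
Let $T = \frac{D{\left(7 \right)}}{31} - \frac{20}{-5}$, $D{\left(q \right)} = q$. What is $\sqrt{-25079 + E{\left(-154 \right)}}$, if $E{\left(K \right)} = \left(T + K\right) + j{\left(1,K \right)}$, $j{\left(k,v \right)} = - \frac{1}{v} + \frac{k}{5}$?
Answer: $\frac{i \sqrt{14374655095570}}{23870} \approx 158.83 i$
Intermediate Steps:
$j{\left(k,v \right)} = - \frac{1}{v} + \frac{k}{5}$ ($j{\left(k,v \right)} = - \frac{1}{v} + k \frac{1}{5} = - \frac{1}{v} + \frac{k}{5}$)
$T = \frac{131}{31}$ ($T = \frac{7}{31} - \frac{20}{-5} = 7 \cdot \frac{1}{31} - -4 = \frac{7}{31} + 4 = \frac{131}{31} \approx 4.2258$)
$E{\left(K \right)} = \frac{686}{155} + K - \frac{1}{K}$ ($E{\left(K \right)} = \left(\frac{131}{31} + K\right) + \left(- \frac{1}{K} + \frac{1}{5} \cdot 1\right) = \left(\frac{131}{31} + K\right) + \left(- \frac{1}{K} + \frac{1}{5}\right) = \left(\frac{131}{31} + K\right) + \left(\frac{1}{5} - \frac{1}{K}\right) = \frac{686}{155} + K - \frac{1}{K}$)
$\sqrt{-25079 + E{\left(-154 \right)}} = \sqrt{-25079 - \frac{3570181}{23870}} = \sqrt{- \frac{602205911}{23870}} = \frac{i \sqrt{14374655095570}}{23870}$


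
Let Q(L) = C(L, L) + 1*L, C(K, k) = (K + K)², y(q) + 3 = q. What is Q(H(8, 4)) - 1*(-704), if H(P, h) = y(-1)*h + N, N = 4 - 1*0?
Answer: 1268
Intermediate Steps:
y(q) = -3 + q
C(K, k) = 4*K² (C(K, k) = (2*K)² = 4*K²)
N = 4 (N = 4 + 0 = 4)
H(P, h) = 4 - 4*h (H(P, h) = (-3 - 1)*h + 4 = -4*h + 4 = 4 - 4*h)
Q(L) = L + 4*L² (Q(L) = 4*L² + 1*L = 4*L² + L = L + 4*L²)
Q(H(8, 4)) - 1*(-704) = (4 - 4*4)*(1 + 4*(4 - 4*4)) - 1*(-704) = (4 - 16)*(1 + 4*(4 - 16)) + 704 = -12*(1 + 4*(-12)) + 704 = -12*(1 - 48) + 704 = -12*(-47) + 704 = 564 + 704 = 1268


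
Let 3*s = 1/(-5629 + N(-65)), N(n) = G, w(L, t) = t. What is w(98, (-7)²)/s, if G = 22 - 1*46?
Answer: -830991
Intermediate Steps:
G = -24 (G = 22 - 46 = -24)
N(n) = -24
s = -1/16959 (s = 1/(3*(-5629 - 24)) = (⅓)/(-5653) = (⅓)*(-1/5653) = -1/16959 ≈ -5.8966e-5)
w(98, (-7)²)/s = (-7)²/(-1/16959) = 49*(-16959) = -830991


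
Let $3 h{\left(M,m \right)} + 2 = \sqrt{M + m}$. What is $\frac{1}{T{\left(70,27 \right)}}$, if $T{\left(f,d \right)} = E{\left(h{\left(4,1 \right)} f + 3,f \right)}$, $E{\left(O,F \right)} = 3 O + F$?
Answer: $\frac{61}{20779} + \frac{70 \sqrt{5}}{20779} \approx 0.010468$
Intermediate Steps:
$h{\left(M,m \right)} = - \frac{2}{3} + \frac{\sqrt{M + m}}{3}$
$E{\left(O,F \right)} = F + 3 O$
$T{\left(f,d \right)} = 9 + f + 3 f \left(- \frac{2}{3} + \frac{\sqrt{5}}{3}\right)$ ($T{\left(f,d \right)} = f + 3 \left(\left(- \frac{2}{3} + \frac{\sqrt{4 + 1}}{3}\right) f + 3\right) = f + 3 \left(\left(- \frac{2}{3} + \frac{\sqrt{5}}{3}\right) f + 3\right) = f + 3 \left(f \left(- \frac{2}{3} + \frac{\sqrt{5}}{3}\right) + 3\right) = f + 3 \left(3 + f \left(- \frac{2}{3} + \frac{\sqrt{5}}{3}\right)\right) = f + \left(9 + 3 f \left(- \frac{2}{3} + \frac{\sqrt{5}}{3}\right)\right) = 9 + f + 3 f \left(- \frac{2}{3} + \frac{\sqrt{5}}{3}\right)$)
$\frac{1}{T{\left(70,27 \right)}} = \frac{1}{9 - 70 + 70 \sqrt{5}} = \frac{1}{-61 + 70 \sqrt{5}}$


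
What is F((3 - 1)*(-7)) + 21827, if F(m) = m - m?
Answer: 21827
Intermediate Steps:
F(m) = 0
F((3 - 1)*(-7)) + 21827 = 0 + 21827 = 21827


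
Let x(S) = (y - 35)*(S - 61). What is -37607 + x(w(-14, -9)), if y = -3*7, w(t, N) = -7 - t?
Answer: -34583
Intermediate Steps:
y = -21
x(S) = 3416 - 56*S (x(S) = (-21 - 35)*(S - 61) = -56*(-61 + S) = 3416 - 56*S)
-37607 + x(w(-14, -9)) = -37607 + (3416 - 56*(-7 - 1*(-14))) = -37607 + (3416 - 56*(-7 + 14)) = -37607 + (3416 - 56*7) = -37607 + (3416 - 392) = -37607 + 3024 = -34583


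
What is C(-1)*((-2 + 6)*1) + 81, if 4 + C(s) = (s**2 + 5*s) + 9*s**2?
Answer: 85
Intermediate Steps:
C(s) = -4 + 5*s + 10*s**2 (C(s) = -4 + ((s**2 + 5*s) + 9*s**2) = -4 + (5*s + 10*s**2) = -4 + 5*s + 10*s**2)
C(-1)*((-2 + 6)*1) + 81 = (-4 + 5*(-1) + 10*(-1)**2)*((-2 + 6)*1) + 81 = (-4 - 5 + 10*1)*(4*1) + 81 = (-4 - 5 + 10)*4 + 81 = 1*4 + 81 = 4 + 81 = 85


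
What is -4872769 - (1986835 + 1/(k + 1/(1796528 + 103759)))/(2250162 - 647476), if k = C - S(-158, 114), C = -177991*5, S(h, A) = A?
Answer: -13208918178286774747464651/2710761543955968172 ≈ -4.8728e+6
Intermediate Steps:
C = -889955
k = -890069 (k = -889955 - 1*114 = -889955 - 114 = -890069)
-4872769 - (1986835 + 1/(k + 1/(1796528 + 103759)))/(2250162 - 647476) = -4872769 - (1986835 + 1/(-890069 + 1/(1796528 + 103759)))/(2250162 - 647476) = -4872769 - (1986835 + 1/(-890069 + 1/1900287))/1602686 = -4872769 - (1986835 + 1/(-1691386549802/1900287))/1602686 = -4872769 - (1986835 - 1900287/1691386549802)/1602686 = -4872769 - 3360505995673956383/(1691386549802*1602686) = -4872769 - 1*3360505995673956383/2710761543955968172 = -4872769 - 3360505995673956383/2710761543955968172 = -13208918178286774747464651/2710761543955968172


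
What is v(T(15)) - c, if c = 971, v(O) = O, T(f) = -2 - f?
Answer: -988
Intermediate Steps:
v(T(15)) - c = (-2 - 1*15) - 1*971 = (-2 - 15) - 971 = -17 - 971 = -988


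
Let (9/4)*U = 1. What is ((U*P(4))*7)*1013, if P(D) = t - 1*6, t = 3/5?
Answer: -85092/5 ≈ -17018.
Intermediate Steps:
t = ⅗ (t = 3*(⅕) = ⅗ ≈ 0.60000)
P(D) = -27/5 (P(D) = ⅗ - 1*6 = ⅗ - 6 = -27/5)
U = 4/9 (U = (4/9)*1 = 4/9 ≈ 0.44444)
((U*P(4))*7)*1013 = (((4/9)*(-27/5))*7)*1013 = -12/5*7*1013 = -84/5*1013 = -85092/5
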